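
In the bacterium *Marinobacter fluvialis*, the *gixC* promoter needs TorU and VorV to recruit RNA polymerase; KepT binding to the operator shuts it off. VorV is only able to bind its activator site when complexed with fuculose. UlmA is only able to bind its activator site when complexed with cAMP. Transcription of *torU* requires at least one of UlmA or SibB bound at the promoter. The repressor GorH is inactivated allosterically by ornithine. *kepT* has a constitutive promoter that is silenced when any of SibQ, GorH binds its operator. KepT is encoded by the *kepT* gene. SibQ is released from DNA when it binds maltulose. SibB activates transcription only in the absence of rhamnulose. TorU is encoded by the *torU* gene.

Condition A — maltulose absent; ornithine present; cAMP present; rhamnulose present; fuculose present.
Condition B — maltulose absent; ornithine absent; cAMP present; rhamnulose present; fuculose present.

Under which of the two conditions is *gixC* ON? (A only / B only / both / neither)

both

Condition A:
Maltulose is absent, so SibQ is active.
Ornithine is present, so GorH is inactive.
With repressor SibQ bound, *kepT* is not transcribed.
So KepT is not produced.
cAMP is present, so UlmA is active.
Rhamnulose is present, so SibB is inactive.
Activator UlmA is present, so *torU* is transcribed.
So TorU is produced and active.
Fuculose is present, so VorV is active.
No repressor is bound and TorU and VorV are active, so *gixC* is transcribed.
→ *gixC* is ON in A.
Condition B:
Maltulose is absent, so SibQ is active.
Ornithine is absent, so GorH is active.
With repressor SibQ bound, *kepT* is not transcribed.
So KepT is not produced.
cAMP is present, so UlmA is active.
Rhamnulose is present, so SibB is inactive.
Activator UlmA is present, so *torU* is transcribed.
So TorU is produced and active.
Fuculose is present, so VorV is active.
No repressor is bound and TorU and VorV are active, so *gixC* is transcribed.
→ *gixC* is ON in B.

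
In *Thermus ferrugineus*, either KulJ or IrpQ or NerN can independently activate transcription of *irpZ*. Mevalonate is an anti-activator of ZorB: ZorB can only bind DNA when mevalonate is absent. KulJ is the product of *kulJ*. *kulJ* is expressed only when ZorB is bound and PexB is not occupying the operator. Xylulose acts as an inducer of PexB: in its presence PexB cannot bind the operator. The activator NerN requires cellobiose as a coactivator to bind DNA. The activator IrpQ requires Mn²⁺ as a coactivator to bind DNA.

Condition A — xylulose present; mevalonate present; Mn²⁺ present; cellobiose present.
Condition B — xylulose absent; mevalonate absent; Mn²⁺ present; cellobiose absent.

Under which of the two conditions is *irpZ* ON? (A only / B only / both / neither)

both

Condition A:
Xylulose is present, so PexB is inactive.
Mevalonate is present, so ZorB is inactive.
Required activator ZorB is absent, so *kulJ* is not transcribed.
So KulJ is not produced.
Mn²⁺ is present, so IrpQ is active.
Cellobiose is present, so NerN is active.
Activator IrpQ is present, so *irpZ* is transcribed.
→ *irpZ* is ON in A.
Condition B:
Xylulose is absent, so PexB is active.
Mevalonate is absent, so ZorB is active.
With repressor PexB bound, *kulJ* is not transcribed.
So KulJ is not produced.
Mn²⁺ is present, so IrpQ is active.
Cellobiose is absent, so NerN is inactive.
Activator IrpQ is present, so *irpZ* is transcribed.
→ *irpZ* is ON in B.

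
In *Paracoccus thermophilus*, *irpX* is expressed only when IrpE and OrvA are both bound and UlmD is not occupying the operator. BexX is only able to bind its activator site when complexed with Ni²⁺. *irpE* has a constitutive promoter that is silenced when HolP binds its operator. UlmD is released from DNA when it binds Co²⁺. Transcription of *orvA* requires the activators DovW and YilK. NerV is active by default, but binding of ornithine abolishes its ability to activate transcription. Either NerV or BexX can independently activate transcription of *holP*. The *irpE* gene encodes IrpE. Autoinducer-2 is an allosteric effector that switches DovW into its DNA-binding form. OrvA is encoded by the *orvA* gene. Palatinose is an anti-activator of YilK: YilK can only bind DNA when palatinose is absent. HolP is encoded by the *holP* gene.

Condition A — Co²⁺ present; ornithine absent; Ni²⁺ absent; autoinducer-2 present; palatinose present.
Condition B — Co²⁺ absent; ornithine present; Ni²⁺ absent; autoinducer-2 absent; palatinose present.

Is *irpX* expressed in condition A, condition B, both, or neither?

neither

Condition A:
Co²⁺ is present, so UlmD is inactive.
Ornithine is absent, so NerV is active.
Ni²⁺ is absent, so BexX is inactive.
Activator NerV is present, so *holP* is transcribed.
So HolP is produced and active.
With repressor HolP bound, *irpE* is not transcribed.
So IrpE is not produced.
Autoinducer-2 is present, so DovW is active.
Palatinose is present, so YilK is inactive.
Required activator YilK is absent, so *orvA* is not transcribed.
So OrvA is not produced.
Required activator IrpE is absent, so *irpX* is not transcribed.
→ *irpX* is OFF in A.
Condition B:
Co²⁺ is absent, so UlmD is active.
Ornithine is present, so NerV is inactive.
Ni²⁺ is absent, so BexX is inactive.
No activator is available at the *holP* promoter, so *holP* is not transcribed.
So HolP is not produced.
With no repressor bound, *irpE* is transcribed.
So IrpE is produced and active.
Autoinducer-2 is absent, so DovW is inactive.
Palatinose is present, so YilK is inactive.
Required activator DovW is absent, so *orvA* is not transcribed.
So OrvA is not produced.
With repressor UlmD bound, *irpX* is not transcribed.
→ *irpX* is OFF in B.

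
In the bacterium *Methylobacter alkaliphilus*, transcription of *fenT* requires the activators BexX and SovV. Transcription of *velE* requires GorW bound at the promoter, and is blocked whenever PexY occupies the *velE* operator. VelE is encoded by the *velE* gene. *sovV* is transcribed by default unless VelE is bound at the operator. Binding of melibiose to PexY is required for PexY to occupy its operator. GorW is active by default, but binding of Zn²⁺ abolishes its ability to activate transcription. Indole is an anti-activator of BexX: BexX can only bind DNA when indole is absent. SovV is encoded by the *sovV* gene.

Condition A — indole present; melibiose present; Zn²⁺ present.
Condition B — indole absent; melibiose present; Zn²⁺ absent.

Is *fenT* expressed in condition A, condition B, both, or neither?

Condition A:
Indole is present, so BexX is inactive.
Melibiose is present, so PexY is active.
Zn²⁺ is present, so GorW is inactive.
With repressor PexY bound, *velE* is not transcribed.
So VelE is not produced.
With no repressor bound, *sovV* is transcribed.
So SovV is produced and active.
Required activator BexX is absent, so *fenT* is not transcribed.
→ *fenT* is OFF in A.
Condition B:
Indole is absent, so BexX is active.
Melibiose is present, so PexY is active.
Zn²⁺ is absent, so GorW is active.
With repressor PexY bound, *velE* is not transcribed.
So VelE is not produced.
With no repressor bound, *sovV* is transcribed.
So SovV is produced and active.
No repressor is bound and BexX and SovV are active, so *fenT* is transcribed.
→ *fenT* is ON in B.

B only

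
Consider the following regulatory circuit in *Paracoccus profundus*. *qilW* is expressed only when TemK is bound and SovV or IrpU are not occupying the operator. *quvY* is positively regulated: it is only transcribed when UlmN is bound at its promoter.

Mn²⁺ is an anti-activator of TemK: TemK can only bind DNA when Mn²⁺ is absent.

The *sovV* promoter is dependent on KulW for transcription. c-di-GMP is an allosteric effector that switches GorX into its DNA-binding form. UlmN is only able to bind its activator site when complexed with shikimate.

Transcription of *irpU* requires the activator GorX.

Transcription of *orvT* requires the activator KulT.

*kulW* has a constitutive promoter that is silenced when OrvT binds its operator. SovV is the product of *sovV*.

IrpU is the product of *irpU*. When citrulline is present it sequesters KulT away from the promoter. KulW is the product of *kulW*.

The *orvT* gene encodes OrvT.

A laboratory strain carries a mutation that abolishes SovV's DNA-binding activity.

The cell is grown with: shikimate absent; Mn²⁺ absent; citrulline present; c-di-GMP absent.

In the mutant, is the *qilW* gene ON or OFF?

SovV is non-functional in this strain, so it has no effect.
c-di-GMP is absent, so GorX is inactive.
Required activator GorX is absent, so *irpU* is not transcribed.
So IrpU is not produced.
Mn²⁺ is absent, so TemK is active.
No repressor is bound and TemK is active, so *qilW* is transcribed.

ON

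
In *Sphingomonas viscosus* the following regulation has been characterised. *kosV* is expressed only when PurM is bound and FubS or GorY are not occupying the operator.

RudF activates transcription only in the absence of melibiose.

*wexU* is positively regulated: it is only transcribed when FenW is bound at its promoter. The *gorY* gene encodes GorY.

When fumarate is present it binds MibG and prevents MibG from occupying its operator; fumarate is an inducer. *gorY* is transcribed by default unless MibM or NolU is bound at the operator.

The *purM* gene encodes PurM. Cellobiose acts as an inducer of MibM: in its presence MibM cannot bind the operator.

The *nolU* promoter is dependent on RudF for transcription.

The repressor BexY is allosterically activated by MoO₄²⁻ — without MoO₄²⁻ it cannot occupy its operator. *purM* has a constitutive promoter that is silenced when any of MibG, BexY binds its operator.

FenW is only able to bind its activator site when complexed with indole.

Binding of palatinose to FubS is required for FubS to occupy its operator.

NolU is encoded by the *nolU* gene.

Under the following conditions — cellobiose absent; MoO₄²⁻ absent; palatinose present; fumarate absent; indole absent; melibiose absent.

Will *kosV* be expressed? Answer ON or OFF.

Palatinose is present, so FubS is active.
Cellobiose is absent, so MibM is active.
Melibiose is absent, so RudF is active.
No repressor is bound and RudF is active, so *nolU* is transcribed.
So NolU is produced and active.
With repressor MibM bound, *gorY* is not transcribed.
So GorY is not produced.
Fumarate is absent, so MibG is active.
MoO₄²⁻ is absent, so BexY is inactive.
With repressor MibG bound, *purM* is not transcribed.
So PurM is not produced.
With repressor FubS bound, *kosV* is not transcribed.

OFF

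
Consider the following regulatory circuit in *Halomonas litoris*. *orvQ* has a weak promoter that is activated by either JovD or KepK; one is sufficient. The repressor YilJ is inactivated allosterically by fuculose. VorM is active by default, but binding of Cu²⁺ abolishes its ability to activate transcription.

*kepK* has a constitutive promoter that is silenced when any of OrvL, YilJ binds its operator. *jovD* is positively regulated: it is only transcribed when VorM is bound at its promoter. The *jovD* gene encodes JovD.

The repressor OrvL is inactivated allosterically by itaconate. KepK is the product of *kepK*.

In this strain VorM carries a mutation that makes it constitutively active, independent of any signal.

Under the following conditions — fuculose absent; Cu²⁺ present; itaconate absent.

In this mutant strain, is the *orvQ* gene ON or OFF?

ON

VorM is constitutively active in this strain.
No repressor is bound and VorM is active, so *jovD* is transcribed.
So JovD is produced and active.
Itaconate is absent, so OrvL is active.
Fuculose is absent, so YilJ is active.
With repressor OrvL bound, *kepK* is not transcribed.
So KepK is not produced.
Activator JovD is present, so *orvQ* is transcribed.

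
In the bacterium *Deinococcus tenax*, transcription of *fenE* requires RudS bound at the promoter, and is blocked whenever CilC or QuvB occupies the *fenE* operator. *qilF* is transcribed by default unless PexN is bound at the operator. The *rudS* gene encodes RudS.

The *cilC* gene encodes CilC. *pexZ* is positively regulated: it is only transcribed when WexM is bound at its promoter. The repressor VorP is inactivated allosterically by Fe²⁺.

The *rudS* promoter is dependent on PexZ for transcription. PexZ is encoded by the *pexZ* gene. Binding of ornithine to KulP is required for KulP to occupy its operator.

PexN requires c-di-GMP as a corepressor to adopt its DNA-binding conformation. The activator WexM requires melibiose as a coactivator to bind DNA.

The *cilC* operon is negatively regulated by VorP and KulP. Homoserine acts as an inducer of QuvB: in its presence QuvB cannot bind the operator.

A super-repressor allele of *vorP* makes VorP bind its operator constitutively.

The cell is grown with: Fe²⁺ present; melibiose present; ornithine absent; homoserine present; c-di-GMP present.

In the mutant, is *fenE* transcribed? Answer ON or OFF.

VorP is constitutively active in this strain.
Ornithine is absent, so KulP is inactive.
With repressor VorP bound, *cilC* is not transcribed.
So CilC is not produced.
Homoserine is present, so QuvB is inactive.
Melibiose is present, so WexM is active.
No repressor is bound and WexM is active, so *pexZ* is transcribed.
So PexZ is produced and active.
No repressor is bound and PexZ is active, so *rudS* is transcribed.
So RudS is produced and active.
No repressor is bound and RudS is active, so *fenE* is transcribed.

ON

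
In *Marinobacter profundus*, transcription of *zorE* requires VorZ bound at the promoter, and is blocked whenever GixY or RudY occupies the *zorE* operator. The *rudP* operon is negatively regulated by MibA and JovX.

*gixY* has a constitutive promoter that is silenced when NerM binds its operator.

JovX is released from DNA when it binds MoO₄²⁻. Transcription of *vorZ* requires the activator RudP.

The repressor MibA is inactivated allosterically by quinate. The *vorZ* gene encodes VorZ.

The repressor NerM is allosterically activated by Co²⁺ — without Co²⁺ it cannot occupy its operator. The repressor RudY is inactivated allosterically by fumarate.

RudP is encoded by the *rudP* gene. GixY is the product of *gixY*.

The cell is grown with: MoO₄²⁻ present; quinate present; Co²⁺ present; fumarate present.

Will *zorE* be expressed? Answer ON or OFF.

ON

Co²⁺ is present, so NerM is active.
With repressor NerM bound, *gixY* is not transcribed.
So GixY is not produced.
Quinate is present, so MibA is inactive.
MoO₄²⁻ is present, so JovX is inactive.
With no repressor bound, *rudP* is transcribed.
So RudP is produced and active.
No repressor is bound and RudP is active, so *vorZ* is transcribed.
So VorZ is produced and active.
Fumarate is present, so RudY is inactive.
No repressor is bound and VorZ is active, so *zorE* is transcribed.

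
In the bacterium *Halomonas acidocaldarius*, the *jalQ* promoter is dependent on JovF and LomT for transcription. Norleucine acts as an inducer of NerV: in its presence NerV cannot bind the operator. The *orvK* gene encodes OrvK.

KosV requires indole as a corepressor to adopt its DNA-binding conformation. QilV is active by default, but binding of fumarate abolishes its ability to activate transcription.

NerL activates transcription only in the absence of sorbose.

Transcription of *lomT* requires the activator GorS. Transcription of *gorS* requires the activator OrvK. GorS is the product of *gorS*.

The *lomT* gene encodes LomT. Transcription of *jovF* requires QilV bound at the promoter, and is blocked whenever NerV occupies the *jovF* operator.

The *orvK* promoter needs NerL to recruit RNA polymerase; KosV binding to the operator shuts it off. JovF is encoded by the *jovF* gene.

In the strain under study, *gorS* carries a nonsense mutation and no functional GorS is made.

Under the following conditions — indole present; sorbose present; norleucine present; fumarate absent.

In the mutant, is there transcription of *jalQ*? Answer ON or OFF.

OFF

Norleucine is present, so NerV is inactive.
Fumarate is absent, so QilV is active.
No repressor is bound and QilV is active, so *jovF* is transcribed.
So JovF is produced and active.
GorS is non-functional in this strain, so it has no effect.
Required activator GorS is absent, so *lomT* is not transcribed.
So LomT is not produced.
Required activator LomT is absent, so *jalQ* is not transcribed.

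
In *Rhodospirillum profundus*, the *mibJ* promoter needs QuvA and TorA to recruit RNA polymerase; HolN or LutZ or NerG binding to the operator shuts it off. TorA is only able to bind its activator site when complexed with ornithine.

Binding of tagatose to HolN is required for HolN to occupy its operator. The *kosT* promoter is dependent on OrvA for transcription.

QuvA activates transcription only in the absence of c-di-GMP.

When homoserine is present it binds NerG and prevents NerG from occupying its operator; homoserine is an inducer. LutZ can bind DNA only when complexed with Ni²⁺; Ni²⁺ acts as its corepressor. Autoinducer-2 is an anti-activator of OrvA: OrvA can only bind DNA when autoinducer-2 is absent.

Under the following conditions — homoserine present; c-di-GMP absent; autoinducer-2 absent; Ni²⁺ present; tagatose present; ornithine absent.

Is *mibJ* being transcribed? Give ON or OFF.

Tagatose is present, so HolN is active.
c-di-GMP is absent, so QuvA is active.
Ni²⁺ is present, so LutZ is active.
Ornithine is absent, so TorA is inactive.
Homoserine is present, so NerG is inactive.
With repressor HolN bound, *mibJ* is not transcribed.

OFF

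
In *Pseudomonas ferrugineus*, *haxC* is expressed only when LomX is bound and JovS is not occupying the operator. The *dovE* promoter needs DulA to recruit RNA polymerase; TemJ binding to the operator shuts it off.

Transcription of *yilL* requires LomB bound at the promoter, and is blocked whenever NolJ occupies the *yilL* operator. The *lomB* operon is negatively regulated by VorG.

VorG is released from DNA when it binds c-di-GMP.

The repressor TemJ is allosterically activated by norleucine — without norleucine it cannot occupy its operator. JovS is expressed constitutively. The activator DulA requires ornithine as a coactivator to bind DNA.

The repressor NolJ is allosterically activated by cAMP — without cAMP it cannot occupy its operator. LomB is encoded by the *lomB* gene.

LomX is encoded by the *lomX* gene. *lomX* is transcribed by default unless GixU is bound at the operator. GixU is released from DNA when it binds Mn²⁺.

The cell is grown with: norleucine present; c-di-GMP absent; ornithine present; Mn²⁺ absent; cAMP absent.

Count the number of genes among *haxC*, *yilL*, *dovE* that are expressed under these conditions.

JovS is produced constitutively and is active.
Mn²⁺ is absent, so GixU is active.
With repressor GixU bound, *lomX* is not transcribed.
So LomX is not produced.
With repressor JovS bound, *haxC* is not transcribed.
→ *haxC* is OFF.
cAMP is absent, so NolJ is inactive.
c-di-GMP is absent, so VorG is active.
With repressor VorG bound, *lomB* is not transcribed.
So LomB is not produced.
Required activator LomB is absent, so *yilL* is not transcribed.
→ *yilL* is OFF.
Ornithine is present, so DulA is active.
Norleucine is present, so TemJ is active.
With repressor TemJ bound, *dovE* is not transcribed.
→ *dovE* is OFF.
0 of the 3 genes are transcribed.

0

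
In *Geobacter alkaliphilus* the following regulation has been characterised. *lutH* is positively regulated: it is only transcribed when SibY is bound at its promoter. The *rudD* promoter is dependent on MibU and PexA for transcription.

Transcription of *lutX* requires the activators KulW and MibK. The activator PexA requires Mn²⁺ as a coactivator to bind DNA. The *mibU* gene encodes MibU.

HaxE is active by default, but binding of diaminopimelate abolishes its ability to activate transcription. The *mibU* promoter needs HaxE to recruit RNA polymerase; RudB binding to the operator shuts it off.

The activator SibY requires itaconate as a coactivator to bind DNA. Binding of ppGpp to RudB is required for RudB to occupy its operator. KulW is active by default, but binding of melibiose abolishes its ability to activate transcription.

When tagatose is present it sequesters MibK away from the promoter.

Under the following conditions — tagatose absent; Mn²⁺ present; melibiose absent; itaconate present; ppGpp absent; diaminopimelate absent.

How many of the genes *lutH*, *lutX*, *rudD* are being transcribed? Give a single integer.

3

Itaconate is present, so SibY is active.
No repressor is bound and SibY is active, so *lutH* is transcribed.
→ *lutH* is ON.
Melibiose is absent, so KulW is active.
Tagatose is absent, so MibK is active.
No repressor is bound and KulW and MibK are active, so *lutX* is transcribed.
→ *lutX* is ON.
Diaminopimelate is absent, so HaxE is active.
ppGpp is absent, so RudB is inactive.
No repressor is bound and HaxE is active, so *mibU* is transcribed.
So MibU is produced and active.
Mn²⁺ is present, so PexA is active.
No repressor is bound and MibU and PexA are active, so *rudD* is transcribed.
→ *rudD* is ON.
3 of the 3 genes are transcribed.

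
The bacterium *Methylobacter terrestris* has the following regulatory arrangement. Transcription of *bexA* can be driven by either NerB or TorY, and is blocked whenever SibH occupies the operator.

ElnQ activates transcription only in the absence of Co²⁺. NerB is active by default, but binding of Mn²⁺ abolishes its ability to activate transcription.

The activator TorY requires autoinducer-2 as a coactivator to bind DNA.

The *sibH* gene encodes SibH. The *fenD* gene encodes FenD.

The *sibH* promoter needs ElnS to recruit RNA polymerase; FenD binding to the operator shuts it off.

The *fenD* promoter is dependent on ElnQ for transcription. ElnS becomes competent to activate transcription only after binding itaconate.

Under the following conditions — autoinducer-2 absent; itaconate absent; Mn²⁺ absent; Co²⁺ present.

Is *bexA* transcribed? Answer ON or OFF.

Co²⁺ is present, so ElnQ is inactive.
Required activator ElnQ is absent, so *fenD* is not transcribed.
So FenD is not produced.
Itaconate is absent, so ElnS is inactive.
Required activator ElnS is absent, so *sibH* is not transcribed.
So SibH is not produced.
Mn²⁺ is absent, so NerB is active.
Autoinducer-2 is absent, so TorY is inactive.
Activator NerB is present, so *bexA* is transcribed.

ON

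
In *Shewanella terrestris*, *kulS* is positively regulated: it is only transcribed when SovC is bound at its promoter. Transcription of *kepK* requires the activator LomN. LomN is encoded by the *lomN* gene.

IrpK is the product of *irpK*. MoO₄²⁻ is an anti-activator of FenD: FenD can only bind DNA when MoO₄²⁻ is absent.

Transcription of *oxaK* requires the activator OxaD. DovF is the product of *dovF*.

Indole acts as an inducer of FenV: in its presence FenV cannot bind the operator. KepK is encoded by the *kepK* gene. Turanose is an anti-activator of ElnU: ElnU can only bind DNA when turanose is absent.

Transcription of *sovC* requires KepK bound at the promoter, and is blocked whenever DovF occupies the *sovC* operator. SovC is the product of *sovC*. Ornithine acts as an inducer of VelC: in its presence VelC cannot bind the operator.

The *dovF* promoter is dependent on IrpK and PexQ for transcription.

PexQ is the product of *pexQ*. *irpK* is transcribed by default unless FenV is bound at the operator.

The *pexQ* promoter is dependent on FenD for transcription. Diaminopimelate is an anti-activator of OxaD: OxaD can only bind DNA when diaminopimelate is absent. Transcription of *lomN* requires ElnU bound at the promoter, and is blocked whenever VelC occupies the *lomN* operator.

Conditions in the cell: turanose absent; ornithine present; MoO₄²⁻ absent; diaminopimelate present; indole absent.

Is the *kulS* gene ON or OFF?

ON

Turanose is absent, so ElnU is active.
Ornithine is present, so VelC is inactive.
No repressor is bound and ElnU is active, so *lomN* is transcribed.
So LomN is produced and active.
No repressor is bound and LomN is active, so *kepK* is transcribed.
So KepK is produced and active.
Indole is absent, so FenV is active.
With repressor FenV bound, *irpK* is not transcribed.
So IrpK is not produced.
MoO₄²⁻ is absent, so FenD is active.
No repressor is bound and FenD is active, so *pexQ* is transcribed.
So PexQ is produced and active.
Required activator IrpK is absent, so *dovF* is not transcribed.
So DovF is not produced.
No repressor is bound and KepK is active, so *sovC* is transcribed.
So SovC is produced and active.
No repressor is bound and SovC is active, so *kulS* is transcribed.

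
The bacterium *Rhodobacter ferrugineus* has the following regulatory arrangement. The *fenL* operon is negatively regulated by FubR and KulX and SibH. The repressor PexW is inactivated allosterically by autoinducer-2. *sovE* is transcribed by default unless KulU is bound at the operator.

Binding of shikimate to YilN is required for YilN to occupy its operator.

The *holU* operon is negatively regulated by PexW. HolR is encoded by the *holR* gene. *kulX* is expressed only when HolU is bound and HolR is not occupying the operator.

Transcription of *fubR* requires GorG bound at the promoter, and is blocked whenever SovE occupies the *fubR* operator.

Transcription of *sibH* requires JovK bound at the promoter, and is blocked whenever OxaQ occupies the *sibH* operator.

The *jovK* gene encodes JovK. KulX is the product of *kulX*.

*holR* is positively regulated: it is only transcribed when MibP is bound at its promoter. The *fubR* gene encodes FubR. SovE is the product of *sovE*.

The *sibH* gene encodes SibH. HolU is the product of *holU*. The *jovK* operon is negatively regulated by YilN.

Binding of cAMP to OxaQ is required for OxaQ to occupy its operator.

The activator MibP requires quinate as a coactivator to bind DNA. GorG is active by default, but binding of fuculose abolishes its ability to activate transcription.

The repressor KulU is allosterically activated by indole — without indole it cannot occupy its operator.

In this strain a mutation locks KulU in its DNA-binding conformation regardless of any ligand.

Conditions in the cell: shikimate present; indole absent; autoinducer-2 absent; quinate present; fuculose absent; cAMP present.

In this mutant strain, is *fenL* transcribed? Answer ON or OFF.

Fuculose is absent, so GorG is active.
KulU is constitutively active in this strain.
With repressor KulU bound, *sovE* is not transcribed.
So SovE is not produced.
No repressor is bound and GorG is active, so *fubR* is transcribed.
So FubR is produced and active.
Autoinducer-2 is absent, so PexW is active.
With repressor PexW bound, *holU* is not transcribed.
So HolU is not produced.
Quinate is present, so MibP is active.
No repressor is bound and MibP is active, so *holR* is transcribed.
So HolR is produced and active.
With repressor HolR bound, *kulX* is not transcribed.
So KulX is not produced.
cAMP is present, so OxaQ is active.
Shikimate is present, so YilN is active.
With repressor YilN bound, *jovK* is not transcribed.
So JovK is not produced.
With repressor OxaQ bound, *sibH* is not transcribed.
So SibH is not produced.
With repressor FubR bound, *fenL* is not transcribed.

OFF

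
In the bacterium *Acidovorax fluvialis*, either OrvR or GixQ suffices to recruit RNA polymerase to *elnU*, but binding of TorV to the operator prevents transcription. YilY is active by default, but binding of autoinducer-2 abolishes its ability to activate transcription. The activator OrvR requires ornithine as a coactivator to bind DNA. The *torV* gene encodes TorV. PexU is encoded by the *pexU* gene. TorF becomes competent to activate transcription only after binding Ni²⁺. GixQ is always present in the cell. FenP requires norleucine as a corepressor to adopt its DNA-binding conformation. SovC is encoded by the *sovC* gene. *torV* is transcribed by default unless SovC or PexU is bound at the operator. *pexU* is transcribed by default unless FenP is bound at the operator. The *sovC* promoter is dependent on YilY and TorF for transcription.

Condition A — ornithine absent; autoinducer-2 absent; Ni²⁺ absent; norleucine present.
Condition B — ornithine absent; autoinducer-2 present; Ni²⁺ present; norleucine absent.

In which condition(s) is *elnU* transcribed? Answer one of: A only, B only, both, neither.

B only

Condition A:
Ornithine is absent, so OrvR is inactive.
Autoinducer-2 is absent, so YilY is active.
Ni²⁺ is absent, so TorF is inactive.
Required activator TorF is absent, so *sovC* is not transcribed.
So SovC is not produced.
Norleucine is present, so FenP is active.
With repressor FenP bound, *pexU* is not transcribed.
So PexU is not produced.
With no repressor bound, *torV* is transcribed.
So TorV is produced and active.
GixQ is produced constitutively and is active.
With repressor TorV bound, *elnU* is not transcribed.
→ *elnU* is OFF in A.
Condition B:
Ornithine is absent, so OrvR is inactive.
Autoinducer-2 is present, so YilY is inactive.
Ni²⁺ is present, so TorF is active.
Required activator YilY is absent, so *sovC* is not transcribed.
So SovC is not produced.
Norleucine is absent, so FenP is inactive.
With no repressor bound, *pexU* is transcribed.
So PexU is produced and active.
With repressor PexU bound, *torV* is not transcribed.
So TorV is not produced.
GixQ is produced constitutively and is active.
Activator GixQ is present, so *elnU* is transcribed.
→ *elnU* is ON in B.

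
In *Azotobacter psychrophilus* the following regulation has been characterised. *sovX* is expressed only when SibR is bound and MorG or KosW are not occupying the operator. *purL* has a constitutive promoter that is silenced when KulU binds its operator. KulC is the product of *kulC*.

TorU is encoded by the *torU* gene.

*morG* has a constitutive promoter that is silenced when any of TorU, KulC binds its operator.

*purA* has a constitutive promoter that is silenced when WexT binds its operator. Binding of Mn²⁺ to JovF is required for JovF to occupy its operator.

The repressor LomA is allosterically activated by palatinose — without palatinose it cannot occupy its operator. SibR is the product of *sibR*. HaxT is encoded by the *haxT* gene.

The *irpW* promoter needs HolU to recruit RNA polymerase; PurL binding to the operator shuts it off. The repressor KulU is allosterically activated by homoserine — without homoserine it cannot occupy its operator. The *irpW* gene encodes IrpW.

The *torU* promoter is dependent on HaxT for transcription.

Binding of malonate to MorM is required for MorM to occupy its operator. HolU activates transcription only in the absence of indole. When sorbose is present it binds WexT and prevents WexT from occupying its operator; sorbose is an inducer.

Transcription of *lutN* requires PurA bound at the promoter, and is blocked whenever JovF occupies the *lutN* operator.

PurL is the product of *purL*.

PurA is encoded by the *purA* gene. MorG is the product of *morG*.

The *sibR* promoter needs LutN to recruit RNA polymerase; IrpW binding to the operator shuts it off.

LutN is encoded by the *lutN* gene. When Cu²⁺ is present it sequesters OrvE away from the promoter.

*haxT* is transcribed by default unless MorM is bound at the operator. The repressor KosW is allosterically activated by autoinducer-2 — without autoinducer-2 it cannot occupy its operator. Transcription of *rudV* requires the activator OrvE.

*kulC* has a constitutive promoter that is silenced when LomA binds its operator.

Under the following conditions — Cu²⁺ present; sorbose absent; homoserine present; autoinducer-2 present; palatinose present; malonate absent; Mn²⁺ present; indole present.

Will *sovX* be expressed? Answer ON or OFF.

Sorbose is absent, so WexT is active.
With repressor WexT bound, *purA* is not transcribed.
So PurA is not produced.
Mn²⁺ is present, so JovF is active.
With repressor JovF bound, *lutN* is not transcribed.
So LutN is not produced.
Indole is present, so HolU is inactive.
Homoserine is present, so KulU is active.
With repressor KulU bound, *purL* is not transcribed.
So PurL is not produced.
Required activator HolU is absent, so *irpW* is not transcribed.
So IrpW is not produced.
Required activator LutN is absent, so *sibR* is not transcribed.
So SibR is not produced.
Malonate is absent, so MorM is inactive.
With no repressor bound, *haxT* is transcribed.
So HaxT is produced and active.
No repressor is bound and HaxT is active, so *torU* is transcribed.
So TorU is produced and active.
Palatinose is present, so LomA is active.
With repressor LomA bound, *kulC* is not transcribed.
So KulC is not produced.
With repressor TorU bound, *morG* is not transcribed.
So MorG is not produced.
Autoinducer-2 is present, so KosW is active.
With repressor KosW bound, *sovX* is not transcribed.

OFF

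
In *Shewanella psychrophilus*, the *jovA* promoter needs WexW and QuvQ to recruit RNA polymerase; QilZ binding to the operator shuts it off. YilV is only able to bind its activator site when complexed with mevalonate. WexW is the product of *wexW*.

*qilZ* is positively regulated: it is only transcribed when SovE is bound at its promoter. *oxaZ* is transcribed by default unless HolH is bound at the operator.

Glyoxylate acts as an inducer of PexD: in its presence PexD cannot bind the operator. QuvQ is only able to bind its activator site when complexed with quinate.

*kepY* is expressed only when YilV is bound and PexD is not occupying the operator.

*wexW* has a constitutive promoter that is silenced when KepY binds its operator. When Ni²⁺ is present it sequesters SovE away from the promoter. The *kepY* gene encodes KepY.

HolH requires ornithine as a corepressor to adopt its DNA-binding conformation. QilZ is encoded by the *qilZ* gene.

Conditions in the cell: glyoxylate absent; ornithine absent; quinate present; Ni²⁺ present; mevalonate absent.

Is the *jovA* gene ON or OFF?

ON

Mevalonate is absent, so YilV is inactive.
Glyoxylate is absent, so PexD is active.
With repressor PexD bound, *kepY* is not transcribed.
So KepY is not produced.
With no repressor bound, *wexW* is transcribed.
So WexW is produced and active.
Quinate is present, so QuvQ is active.
Ni²⁺ is present, so SovE is inactive.
Required activator SovE is absent, so *qilZ* is not transcribed.
So QilZ is not produced.
No repressor is bound and WexW and QuvQ are active, so *jovA* is transcribed.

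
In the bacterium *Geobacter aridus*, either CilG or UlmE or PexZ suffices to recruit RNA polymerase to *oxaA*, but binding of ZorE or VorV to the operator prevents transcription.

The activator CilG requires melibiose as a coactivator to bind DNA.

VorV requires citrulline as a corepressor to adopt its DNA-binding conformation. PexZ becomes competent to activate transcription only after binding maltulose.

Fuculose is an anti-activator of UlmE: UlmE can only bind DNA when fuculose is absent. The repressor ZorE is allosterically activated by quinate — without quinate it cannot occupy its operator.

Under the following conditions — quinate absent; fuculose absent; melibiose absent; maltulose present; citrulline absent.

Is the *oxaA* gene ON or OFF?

ON

Quinate is absent, so ZorE is inactive.
Citrulline is absent, so VorV is inactive.
Melibiose is absent, so CilG is inactive.
Fuculose is absent, so UlmE is active.
Maltulose is present, so PexZ is active.
Activator UlmE is present, so *oxaA* is transcribed.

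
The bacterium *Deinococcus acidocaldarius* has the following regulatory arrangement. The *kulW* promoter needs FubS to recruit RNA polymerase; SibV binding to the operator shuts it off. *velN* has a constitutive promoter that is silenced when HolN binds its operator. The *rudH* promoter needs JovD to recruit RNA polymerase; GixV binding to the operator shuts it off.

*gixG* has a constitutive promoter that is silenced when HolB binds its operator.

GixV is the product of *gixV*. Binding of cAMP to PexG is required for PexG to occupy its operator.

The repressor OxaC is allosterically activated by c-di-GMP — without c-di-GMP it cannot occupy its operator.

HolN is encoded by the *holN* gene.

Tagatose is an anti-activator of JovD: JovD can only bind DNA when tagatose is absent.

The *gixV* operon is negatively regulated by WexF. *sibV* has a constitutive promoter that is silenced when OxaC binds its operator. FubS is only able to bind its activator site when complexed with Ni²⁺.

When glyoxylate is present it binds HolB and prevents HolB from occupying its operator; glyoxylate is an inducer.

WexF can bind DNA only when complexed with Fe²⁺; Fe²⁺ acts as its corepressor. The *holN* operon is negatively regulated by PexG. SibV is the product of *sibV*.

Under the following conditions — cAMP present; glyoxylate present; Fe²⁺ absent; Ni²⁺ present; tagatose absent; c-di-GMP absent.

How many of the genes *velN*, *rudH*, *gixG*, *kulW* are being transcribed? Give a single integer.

2

cAMP is present, so PexG is active.
With repressor PexG bound, *holN* is not transcribed.
So HolN is not produced.
With no repressor bound, *velN* is transcribed.
→ *velN* is ON.
Fe²⁺ is absent, so WexF is inactive.
With no repressor bound, *gixV* is transcribed.
So GixV is produced and active.
Tagatose is absent, so JovD is active.
With repressor GixV bound, *rudH* is not transcribed.
→ *rudH* is OFF.
Glyoxylate is present, so HolB is inactive.
With no repressor bound, *gixG* is transcribed.
→ *gixG* is ON.
c-di-GMP is absent, so OxaC is inactive.
With no repressor bound, *sibV* is transcribed.
So SibV is produced and active.
Ni²⁺ is present, so FubS is active.
With repressor SibV bound, *kulW* is not transcribed.
→ *kulW* is OFF.
2 of the 4 genes are transcribed.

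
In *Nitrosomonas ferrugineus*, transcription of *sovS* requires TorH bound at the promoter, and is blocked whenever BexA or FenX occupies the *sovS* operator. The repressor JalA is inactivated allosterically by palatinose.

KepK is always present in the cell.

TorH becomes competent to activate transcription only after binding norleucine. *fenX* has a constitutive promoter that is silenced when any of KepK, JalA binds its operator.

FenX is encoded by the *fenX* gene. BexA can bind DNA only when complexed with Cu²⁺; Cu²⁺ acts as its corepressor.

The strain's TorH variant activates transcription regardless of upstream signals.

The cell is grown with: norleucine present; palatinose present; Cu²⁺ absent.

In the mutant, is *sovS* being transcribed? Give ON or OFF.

ON

Cu²⁺ is absent, so BexA is inactive.
KepK is produced constitutively and is active.
Palatinose is present, so JalA is inactive.
With repressor KepK bound, *fenX* is not transcribed.
So FenX is not produced.
TorH is constitutively active in this strain.
No repressor is bound and TorH is active, so *sovS* is transcribed.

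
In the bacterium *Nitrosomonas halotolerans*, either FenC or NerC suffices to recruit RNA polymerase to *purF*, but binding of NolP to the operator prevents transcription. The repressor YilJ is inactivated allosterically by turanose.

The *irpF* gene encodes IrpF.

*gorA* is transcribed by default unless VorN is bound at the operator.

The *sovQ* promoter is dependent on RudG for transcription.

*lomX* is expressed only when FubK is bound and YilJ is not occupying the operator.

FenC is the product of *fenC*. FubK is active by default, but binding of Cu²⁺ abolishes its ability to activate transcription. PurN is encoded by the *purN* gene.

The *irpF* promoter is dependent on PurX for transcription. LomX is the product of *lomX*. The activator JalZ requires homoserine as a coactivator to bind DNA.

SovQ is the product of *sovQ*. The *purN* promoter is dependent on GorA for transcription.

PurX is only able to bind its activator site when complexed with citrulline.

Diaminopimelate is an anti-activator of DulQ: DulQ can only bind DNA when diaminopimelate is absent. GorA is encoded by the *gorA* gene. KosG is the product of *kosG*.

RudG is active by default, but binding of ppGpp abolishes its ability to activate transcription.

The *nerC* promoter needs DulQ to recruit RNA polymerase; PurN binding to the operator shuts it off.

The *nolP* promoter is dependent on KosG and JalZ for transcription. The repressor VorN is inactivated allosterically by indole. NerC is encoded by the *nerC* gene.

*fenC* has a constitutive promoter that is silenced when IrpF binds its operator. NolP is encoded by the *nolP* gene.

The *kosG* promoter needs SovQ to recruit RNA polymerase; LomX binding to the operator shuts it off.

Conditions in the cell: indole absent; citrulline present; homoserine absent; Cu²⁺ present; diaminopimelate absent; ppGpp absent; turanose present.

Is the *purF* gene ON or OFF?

ON

Citrulline is present, so PurX is active.
No repressor is bound and PurX is active, so *irpF* is transcribed.
So IrpF is produced and active.
With repressor IrpF bound, *fenC* is not transcribed.
So FenC is not produced.
Turanose is present, so YilJ is inactive.
Cu²⁺ is present, so FubK is inactive.
Required activator FubK is absent, so *lomX* is not transcribed.
So LomX is not produced.
ppGpp is absent, so RudG is active.
No repressor is bound and RudG is active, so *sovQ* is transcribed.
So SovQ is produced and active.
No repressor is bound and SovQ is active, so *kosG* is transcribed.
So KosG is produced and active.
Homoserine is absent, so JalZ is inactive.
Required activator JalZ is absent, so *nolP* is not transcribed.
So NolP is not produced.
Diaminopimelate is absent, so DulQ is active.
Indole is absent, so VorN is active.
With repressor VorN bound, *gorA* is not transcribed.
So GorA is not produced.
Required activator GorA is absent, so *purN* is not transcribed.
So PurN is not produced.
No repressor is bound and DulQ is active, so *nerC* is transcribed.
So NerC is produced and active.
Activator NerC is present, so *purF* is transcribed.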